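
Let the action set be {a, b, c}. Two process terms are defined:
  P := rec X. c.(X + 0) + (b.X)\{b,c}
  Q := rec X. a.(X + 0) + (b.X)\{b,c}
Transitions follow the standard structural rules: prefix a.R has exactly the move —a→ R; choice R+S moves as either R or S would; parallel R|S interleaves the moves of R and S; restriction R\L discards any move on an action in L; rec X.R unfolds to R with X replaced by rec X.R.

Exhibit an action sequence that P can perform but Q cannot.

c

P's transition system — 2 states:
  u0 = rec X. c.(X + 0) + (b.X)\{b,c} has moves ··c··> u1
  u1 = (rec X. c.(X + 0) + (b.X)\{b,c}) + 0 has moves ··c··> u1
Q's transition system — 2 states:
  v0 = rec X. a.(X + 0) + (b.X)\{b,c} has moves ··a··> v1
  v1 = (rec X. a.(X + 0) + (b.X)\{b,c}) + 0 has moves ··a··> v1
Run σ = ⟨c⟩ on P: start {u0}
  [1] c ⇒ {u1}
  — P admits the full trace.
Run σ = ⟨c⟩ on Q: start {v0}
  [1] c ⇒ ∅ (Q stuck)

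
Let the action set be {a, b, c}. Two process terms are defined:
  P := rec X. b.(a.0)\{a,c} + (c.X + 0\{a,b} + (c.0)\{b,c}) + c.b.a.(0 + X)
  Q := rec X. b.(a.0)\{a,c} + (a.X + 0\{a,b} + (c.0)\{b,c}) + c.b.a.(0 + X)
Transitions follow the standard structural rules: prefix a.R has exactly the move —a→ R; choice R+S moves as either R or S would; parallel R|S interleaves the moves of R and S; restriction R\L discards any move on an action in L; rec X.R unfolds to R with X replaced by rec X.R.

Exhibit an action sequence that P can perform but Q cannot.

cc

LTS(P): 5 reachable states
  s0 = rec X. b.(a.0)\{a,c} + (c.X + 0\{a,b} + (c.0)\{b,c}) + c.b.a.(0 + X) | -b-> s1, -c-> s0, -c-> s2
  s1 = (a.0)\{a,c} | stopped
  s2 = b.a.(0 + (rec X. b.(a.0)\{a,c} + (c.X + 0\{a,b} + (c.0)\{b,c}) + c.b.a.(0 + X))) | -b-> s3
  s3 = a.(0 + (rec X. b.(a.0)\{a,c} + (c.X + 0\{a,b} + (c.0)\{b,c}) + c.b.a.(0 + X))) | -a-> s4
  s4 = 0 + (rec X. b.(a.0)\{a,c} + (c.X + 0\{a,b} + (c.0)\{b,c}) + c.b.a.(0 + X)) | -b-> s1, -c-> s0, -c-> s2
LTS(Q): 5 reachable states
  t0 = rec X. b.(a.0)\{a,c} + (a.X + 0\{a,b} + (c.0)\{b,c}) + c.b.a.(0 + X) | -a-> t0, -b-> t1, -c-> t2
  t1 = (a.0)\{a,c} | stopped
  t2 = b.a.(0 + (rec X. b.(a.0)\{a,c} + (a.X + 0\{a,b} + (c.0)\{b,c}) + c.b.a.(0 + X))) | -b-> t3
  t3 = a.(0 + (rec X. b.(a.0)\{a,c} + (a.X + 0\{a,b} + (c.0)\{b,c}) + c.b.a.(0 + X))) | -a-> t4
  t4 = 0 + (rec X. b.(a.0)\{a,c} + (a.X + 0\{a,b} + (c.0)\{b,c}) + c.b.a.(0 + X)) | -a-> t0, -b-> t1, -c-> t2
Run σ = ⟨cc⟩ on P: start {s0}
  after c @ step 1: {s0, s2}
  after c @ step 2: {s0, s2}
  ✓ P
Run σ = ⟨cc⟩ on Q: start {t0}
  after c @ step 1: {t2}
  after c @ step 2: ∅  — Q cannot continue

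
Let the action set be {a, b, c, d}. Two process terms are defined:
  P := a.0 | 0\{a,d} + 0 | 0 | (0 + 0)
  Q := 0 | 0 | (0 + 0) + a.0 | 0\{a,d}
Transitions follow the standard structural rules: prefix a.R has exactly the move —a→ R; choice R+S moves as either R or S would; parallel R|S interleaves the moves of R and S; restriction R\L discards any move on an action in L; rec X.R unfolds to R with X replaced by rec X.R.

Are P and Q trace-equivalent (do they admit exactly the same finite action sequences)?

LTS(P): 2 reachable states
  m0 = a.0 | 0\{a,d} + 0 | 0 | (0 + 0) :: --a--▸ m1
  m1 = 0 | 0\{a,d} :: (no moves)
LTS(Q): 2 reachable states
  n0 = 0 | 0 | (0 + 0) + a.0 | 0\{a,d} :: --a--▸ n1
  n1 = 0 | 0\{a,d} :: (no moves)
Partition-refinement fixed point:
  B0 = {m0, n0}
  B1 = {m1, n1}
m0 ∈ B0, n0 ∈ B0 → same block
Bisimilar ⇒ trace-equivalent.

trace-equivalent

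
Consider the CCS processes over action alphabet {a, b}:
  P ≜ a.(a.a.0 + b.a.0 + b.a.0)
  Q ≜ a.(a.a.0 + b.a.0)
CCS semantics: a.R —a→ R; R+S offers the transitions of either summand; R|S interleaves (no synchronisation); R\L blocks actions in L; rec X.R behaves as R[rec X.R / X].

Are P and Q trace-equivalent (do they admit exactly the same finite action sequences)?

YES

Reachable graph of P (4 states):
  s0 = a.(a.a.0 + b.a.0 + b.a.0) | -a-> s1
  s1 = a.a.0 + b.a.0 + b.a.0 | -a-> s2, -b-> s2
  s2 = a.0 | -a-> s3
  s3 = 0 | (no moves)
Reachable graph of Q (4 states):
  t0 = a.(a.a.0 + b.a.0) | -a-> t1
  t1 = a.a.0 + b.a.0 | -a-> t2, -b-> t2
  t2 = a.0 | -a-> t3
  t3 = 0 | (no moves)
Coarsest stable partition (strong bisimilarity classes):
  B0 = {s0, t0}
  B1 = {s1, t1}
  B2 = {s2, t2}
  B3 = {s3, t3}
s0 ∈ B0, t0 ∈ B0 → same block
Bisimilar ⇒ trace-equivalent.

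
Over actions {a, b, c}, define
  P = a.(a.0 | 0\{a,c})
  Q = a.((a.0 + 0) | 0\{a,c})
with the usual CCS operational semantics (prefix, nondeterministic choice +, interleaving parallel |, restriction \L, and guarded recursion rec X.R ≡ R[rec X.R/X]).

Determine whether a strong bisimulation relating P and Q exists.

P's transition system — 3 states:
  p0 = a.(a.0 | 0\{a,c}) has moves —a→ p1
  p1 = a.0 | 0\{a,c} has moves —a→ p2
  p2 = 0 | 0\{a,c} has moves (no moves)
Q's transition system — 3 states:
  q0 = a.((a.0 + 0) | 0\{a,c}) has moves —a→ q1
  q1 = (a.0 + 0) | 0\{a,c} has moves —a→ q2
  q2 = 0 | 0\{a,c} has moves (no moves)
Partition-refinement fixed point:
  B0 = {p0, q0}
  B1 = {p1, q1}
  B2 = {p2, q2}
p0 ∈ B0, q0 ∈ B0 → same block

P ~ Q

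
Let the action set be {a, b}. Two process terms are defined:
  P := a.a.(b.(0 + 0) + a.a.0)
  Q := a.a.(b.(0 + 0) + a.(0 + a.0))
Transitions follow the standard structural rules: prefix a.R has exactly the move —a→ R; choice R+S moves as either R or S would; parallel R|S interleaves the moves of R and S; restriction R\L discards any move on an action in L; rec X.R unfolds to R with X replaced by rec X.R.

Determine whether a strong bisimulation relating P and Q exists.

P's transition system — 6 states:
  s0 = a.a.(b.(0 + 0) + a.a.0) :: =a=> s1
  s1 = a.(b.(0 + 0) + a.a.0) :: =a=> s2
  s2 = b.(0 + 0) + a.a.0 :: =a=> s3, =b=> s4
  s3 = a.0 :: =a=> s5
  s4 = 0 + 0 :: ∅
  s5 = 0 :: ∅
Q's transition system — 6 states:
  t0 = a.a.(b.(0 + 0) + a.(0 + a.0)) :: =a=> t1
  t1 = a.(b.(0 + 0) + a.(0 + a.0)) :: =a=> t2
  t2 = b.(0 + 0) + a.(0 + a.0) :: =a=> t3, =b=> t4
  t3 = 0 + a.0 :: =a=> t5
  t4 = 0 + 0 :: ∅
  t5 = 0 :: ∅
Partition-refinement fixed point:
  B0 = {s0, t0}
  B1 = {s1, t1}
  B2 = {s2, t2}
  B3 = {s4, s5, t4, t5}
  B4 = {s3, t3}
s0 ∈ B0, t0 ∈ B0 → same block

bisimilar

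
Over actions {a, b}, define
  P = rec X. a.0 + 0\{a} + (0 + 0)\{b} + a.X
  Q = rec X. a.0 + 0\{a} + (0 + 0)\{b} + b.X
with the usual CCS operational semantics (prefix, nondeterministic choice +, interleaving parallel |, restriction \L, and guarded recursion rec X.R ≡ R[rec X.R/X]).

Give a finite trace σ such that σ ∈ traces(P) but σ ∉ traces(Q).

P's transition system — 2 states:
  s0 = rec X. a.0 + 0\{a} + (0 + 0)\{b} + a.X ⊢ --a--▸ s0, --a--▸ s1
  s1 = 0 ⊢ ∅
Q's transition system — 2 states:
  t0 = rec X. a.0 + 0\{a} + (0 + 0)\{b} + b.X ⊢ --a--▸ t1, --b--▸ t0
  t1 = 0 ⊢ ∅
Executing aa from P (initial set {s0}):
  [1] a ⇒ {s0, s1}
  [2] a ⇒ {s0, s1}
  ✓ P
Executing aa from Q (initial set {t0}):
  [1] a ⇒ {t1}
  [2] a ⇒ ∅ (Q stuck)

aa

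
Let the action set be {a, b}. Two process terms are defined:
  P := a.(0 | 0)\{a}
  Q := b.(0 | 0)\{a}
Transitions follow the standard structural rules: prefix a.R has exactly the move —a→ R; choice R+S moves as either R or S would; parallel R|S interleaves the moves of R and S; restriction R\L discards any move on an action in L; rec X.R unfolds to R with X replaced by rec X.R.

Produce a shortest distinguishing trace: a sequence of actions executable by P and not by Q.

a

Reachable graph of P (2 states):
  u0 = a.(0 | 0)\{a} has moves --a--▸ u1
  u1 = (0 | 0)\{a} has moves deadlocked
Reachable graph of Q (2 states):
  v0 = b.(0 | 0)\{a} has moves --b--▸ v1
  v1 = (0 | 0)\{a} has moves deadlocked
Executing a from P (initial set {u0}):
  [1] a ⇒ {u1}
  — P admits the full trace.
Executing a from Q (initial set {v0}):
  [1] a ⇒ ∅  — Q cannot continue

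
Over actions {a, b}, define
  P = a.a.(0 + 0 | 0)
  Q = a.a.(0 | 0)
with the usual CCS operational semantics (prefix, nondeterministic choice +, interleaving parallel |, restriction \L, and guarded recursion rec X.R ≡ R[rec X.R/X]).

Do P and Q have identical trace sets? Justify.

Reachable graph of P (3 states):
  s0 = a.a.(0 + 0 | 0) has moves —a→ s1
  s1 = a.(0 + 0 | 0) has moves —a→ s2
  s2 = 0 + 0 | 0 has moves ∅
Reachable graph of Q (3 states):
  t0 = a.a.(0 | 0) has moves —a→ t1
  t1 = a.(0 | 0) has moves —a→ t2
  t2 = 0 | 0 has moves ∅
Partition-refinement fixed point:
  B0 = {s0, t0}
  B1 = {s1, t1}
  B2 = {s2, t2}
s0 ∈ B0, t0 ∈ B0 → same block
Bisimilar ⇒ trace-equivalent.

YES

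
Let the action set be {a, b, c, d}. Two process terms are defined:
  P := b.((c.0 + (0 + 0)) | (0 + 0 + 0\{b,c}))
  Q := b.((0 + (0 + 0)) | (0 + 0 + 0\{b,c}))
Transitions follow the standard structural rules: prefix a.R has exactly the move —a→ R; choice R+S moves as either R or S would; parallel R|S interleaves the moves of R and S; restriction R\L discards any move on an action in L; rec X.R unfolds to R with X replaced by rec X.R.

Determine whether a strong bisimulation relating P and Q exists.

P ≁ Q

LTS(P): 3 reachable states
  s0 = b.((c.0 + (0 + 0)) | (0 + 0 + 0\{b,c})) :: --b--▸ s1
  s1 = (c.0 + (0 + 0)) | (0 + 0 + 0\{b,c}) :: --c--▸ s2
  s2 = 0 | (0 + 0 + 0\{b,c}) :: (no moves)
LTS(Q): 2 reachable states
  t0 = b.((0 + (0 + 0)) | (0 + 0 + 0\{b,c})) :: --b--▸ t1
  t1 = (0 + (0 + 0)) | (0 + 0 + 0\{b,c}) :: (no moves)
Partition-refinement fixed point:
  B0 = {s0}
  B1 = {s1}
  B2 = {s2, t1}
  B3 = {t0}
s0 ∈ B0, t0 ∈ B3 → different blocks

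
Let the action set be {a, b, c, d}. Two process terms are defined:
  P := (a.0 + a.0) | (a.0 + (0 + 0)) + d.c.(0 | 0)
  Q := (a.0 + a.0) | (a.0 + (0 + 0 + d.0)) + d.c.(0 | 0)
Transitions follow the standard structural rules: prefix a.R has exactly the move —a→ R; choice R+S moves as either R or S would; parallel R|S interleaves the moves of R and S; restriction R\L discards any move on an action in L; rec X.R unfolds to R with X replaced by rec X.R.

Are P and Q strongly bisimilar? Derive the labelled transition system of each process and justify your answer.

Reachable graph of P (5 states):
  m0 = (a.0 + a.0) | (a.0 + (0 + 0)) + d.c.(0 | 0) has moves --a--▸ m1, --a--▸ m2, --d--▸ m3
  m1 = (a.0 + a.0) | 0 has moves --a--▸ m4
  m2 = 0 | (a.0 + (0 + 0)) has moves --a--▸ m4
  m3 = c.(0 | 0) has moves --c--▸ m4
  m4 = 0 | 0 has moves deadlocked
Reachable graph of Q (5 states):
  n0 = (a.0 + a.0) | (a.0 + (0 + 0 + d.0)) + d.c.(0 | 0) has moves --a--▸ n1, --a--▸ n2, --d--▸ n1, --d--▸ n3
  n1 = (a.0 + a.0) | 0 has moves --a--▸ n4
  n2 = 0 | (a.0 + (0 + 0 + d.0)) has moves --a--▸ n4, --d--▸ n4
  n3 = c.(0 | 0) has moves --c--▸ n4
  n4 = 0 | 0 has moves deadlocked
Coarsest stable partition (strong bisimilarity classes):
  B0 = {m0}
  B1 = {m1, m2, n1}
  B2 = {m4, n4}
  B3 = {m3, n3}
  B4 = {n0}
  B5 = {n2}
m0 ∈ B0, n0 ∈ B4 → different blocks

NO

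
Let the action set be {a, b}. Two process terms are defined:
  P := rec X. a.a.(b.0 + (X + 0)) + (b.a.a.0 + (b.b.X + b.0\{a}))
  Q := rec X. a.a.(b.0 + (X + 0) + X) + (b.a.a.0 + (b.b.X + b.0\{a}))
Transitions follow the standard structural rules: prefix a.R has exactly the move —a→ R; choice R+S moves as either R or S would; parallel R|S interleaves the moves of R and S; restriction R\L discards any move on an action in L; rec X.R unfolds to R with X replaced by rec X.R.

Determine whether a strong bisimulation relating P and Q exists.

P ~ Q

LTS(P): 8 reachable states
  m0 = rec X. a.a.(b.0 + (X + 0)) + (b.a.a.0 + (b.b.X + b.0\{a})) | =a=> m1, =b=> m2, =b=> m3, =b=> m4
  m1 = a.(b.0 + ((rec X. a.a.(b.0 + (X + 0)) + (b.a.a.0 + (b.b.X + b.0\{a}))) + 0)) | =a=> m5
  m2 = 0\{a} | deadlocked
  m3 = a.a.0 | =a=> m6
  m4 = b.(rec X. a.a.(b.0 + (X + 0)) + (b.a.a.0 + (b.b.X + b.0\{a}))) | =b=> m0
  m5 = b.0 + ((rec X. a.a.(b.0 + (X + 0)) + (b.a.a.0 + (b.b.X + b.0\{a}))) + 0) | =a=> m1, =b=> m2, =b=> m3, =b=> m4, =b=> m7
  m6 = a.0 | =a=> m7
  m7 = 0 | deadlocked
LTS(Q): 8 reachable states
  n0 = rec X. a.a.(b.0 + (X + 0) + X) + (b.a.a.0 + (b.b.X + b.0\{a})) | =a=> n1, =b=> n2, =b=> n3, =b=> n4
  n1 = a.(b.0 + ((rec X. a.a.(b.0 + (X + 0) + X) + (b.a.a.0 + (b.b.X + b.0\{a}))) + 0) + (rec X. a.a.(b.0 + (X + 0) + X) + (b.a.a.0 + (b.b.X + b.0\{a})))) | =a=> n5
  n2 = 0\{a} | deadlocked
  n3 = a.a.0 | =a=> n6
  n4 = b.(rec X. a.a.(b.0 + (X + 0) + X) + (b.a.a.0 + (b.b.X + b.0\{a}))) | =b=> n0
  n5 = b.0 + ((rec X. a.a.(b.0 + (X + 0) + X) + (b.a.a.0 + (b.b.X + b.0\{a}))) + 0) + (rec X. a.a.(b.0 + (X + 0) + X) + (b.a.a.0 + (b.b.X + b.0\{a}))) | =a=> n1, =b=> n2, =b=> n3, =b=> n4, =b=> n7
  n6 = a.0 | =a=> n7
  n7 = 0 | deadlocked
Coarsest stable partition (strong bisimilarity classes):
  B0 = {m0, m5, n0, n5}
  B1 = {m4, n4}
  B2 = {m1, n1}
  B3 = {m2, m7, n2, n7}
  B4 = {m3, n3}
  B5 = {m6, n6}
m0 ∈ B0, n0 ∈ B0 → same block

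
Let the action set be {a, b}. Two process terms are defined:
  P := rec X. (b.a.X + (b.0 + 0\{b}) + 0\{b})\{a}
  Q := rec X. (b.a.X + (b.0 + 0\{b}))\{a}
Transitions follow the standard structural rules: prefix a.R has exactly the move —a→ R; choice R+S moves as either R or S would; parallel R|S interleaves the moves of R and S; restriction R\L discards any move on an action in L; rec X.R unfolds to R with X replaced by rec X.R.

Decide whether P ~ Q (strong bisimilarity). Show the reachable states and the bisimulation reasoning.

LTS(P): 3 reachable states
  s0 = rec X. (b.a.X + (b.0 + 0\{b}) + 0\{b})\{a} | —b→ s1, —b→ s2
  s1 = (a.(rec X. (b.a.X + (b.0 + 0\{b}) + 0\{b})\{a}))\{a} | ∅
  s2 = 0\{a} | ∅
LTS(Q): 3 reachable states
  t0 = rec X. (b.a.X + (b.0 + 0\{b}))\{a} | —b→ t1, —b→ t2
  t1 = (a.(rec X. (b.a.X + (b.0 + 0\{b}))\{a}))\{a} | ∅
  t2 = 0\{a} | ∅
Coarsest stable partition (strong bisimilarity classes):
  B0 = {s0, t0}
  B1 = {s1, s2, t1, t2}
s0 ∈ B0, t0 ∈ B0 → same block

bisimilar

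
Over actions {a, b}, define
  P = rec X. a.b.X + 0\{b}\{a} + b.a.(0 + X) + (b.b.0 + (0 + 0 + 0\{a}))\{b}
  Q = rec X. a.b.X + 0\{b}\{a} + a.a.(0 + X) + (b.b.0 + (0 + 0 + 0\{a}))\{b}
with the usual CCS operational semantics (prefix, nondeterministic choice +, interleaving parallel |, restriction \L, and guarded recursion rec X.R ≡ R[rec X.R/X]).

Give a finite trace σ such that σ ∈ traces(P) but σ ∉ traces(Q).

Reachable graph of P (4 states):
  m0 = rec X. a.b.X + 0\{b}\{a} + b.a.(0 + X) + (b.b.0 + (0 + 0 + 0\{a}))\{b} | --a--▸ m1, --b--▸ m2
  m1 = b.(rec X. a.b.X + 0\{b}\{a} + b.a.(0 + X) + (b.b.0 + (0 + 0 + 0\{a}))\{b}) | --b--▸ m0
  m2 = a.(0 + (rec X. a.b.X + 0\{b}\{a} + b.a.(0 + X) + (b.b.0 + (0 + 0 + 0\{a}))\{b})) | --a--▸ m3
  m3 = 0 + (rec X. a.b.X + 0\{b}\{a} + b.a.(0 + X) + (b.b.0 + (0 + 0 + 0\{a}))\{b}) | --a--▸ m1, --b--▸ m2
Reachable graph of Q (4 states):
  n0 = rec X. a.b.X + 0\{b}\{a} + a.a.(0 + X) + (b.b.0 + (0 + 0 + 0\{a}))\{b} | --a--▸ n1, --a--▸ n2
  n1 = a.(0 + (rec X. a.b.X + 0\{b}\{a} + a.a.(0 + X) + (b.b.0 + (0 + 0 + 0\{a}))\{b})) | --a--▸ n3
  n2 = b.(rec X. a.b.X + 0\{b}\{a} + a.a.(0 + X) + (b.b.0 + (0 + 0 + 0\{a}))\{b}) | --b--▸ n0
  n3 = 0 + (rec X. a.b.X + 0\{b}\{a} + a.a.(0 + X) + (b.b.0 + (0 + 0 + 0\{a}))\{b}) | --a--▸ n1, --a--▸ n2
Run σ = ⟨b⟩ on P: start {m0}
  step 1 (b): {m2}
  ✓ P
Run σ = ⟨b⟩ on Q: start {n0}
  step 1 (b): no successor for Q

b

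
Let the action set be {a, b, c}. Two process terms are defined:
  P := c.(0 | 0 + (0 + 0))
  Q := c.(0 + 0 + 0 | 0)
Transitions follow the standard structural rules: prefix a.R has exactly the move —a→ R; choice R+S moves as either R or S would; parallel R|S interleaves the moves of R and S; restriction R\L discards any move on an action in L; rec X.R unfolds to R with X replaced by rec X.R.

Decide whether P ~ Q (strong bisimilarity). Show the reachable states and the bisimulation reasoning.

YES

Reachable graph of P (2 states):
  p0 = c.(0 | 0 + (0 + 0)) :: =c=> p1
  p1 = 0 | 0 + (0 + 0) :: ∅
Reachable graph of Q (2 states):
  q0 = c.(0 + 0 + 0 | 0) :: =c=> q1
  q1 = 0 + 0 + 0 | 0 :: ∅
Bisimilarity quotient blocks:
  B0 = {p0, q0}
  B1 = {p1, q1}
p0 ∈ B0, q0 ∈ B0 → same block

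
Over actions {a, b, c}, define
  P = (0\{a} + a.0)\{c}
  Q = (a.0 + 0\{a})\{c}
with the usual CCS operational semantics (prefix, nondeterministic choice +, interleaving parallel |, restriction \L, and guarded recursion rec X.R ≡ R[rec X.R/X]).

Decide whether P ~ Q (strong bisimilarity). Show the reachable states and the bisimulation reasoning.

P's transition system — 2 states:
  s0 = (0\{a} + a.0)\{c} | --a--▸ s1
  s1 = 0\{c} | (no moves)
Q's transition system — 2 states:
  t0 = (a.0 + 0\{a})\{c} | --a--▸ t1
  t1 = 0\{c} | (no moves)
Bisimilarity quotient blocks:
  B0 = {s0, t0}
  B1 = {s1, t1}
s0 ∈ B0, t0 ∈ B0 → same block

P ~ Q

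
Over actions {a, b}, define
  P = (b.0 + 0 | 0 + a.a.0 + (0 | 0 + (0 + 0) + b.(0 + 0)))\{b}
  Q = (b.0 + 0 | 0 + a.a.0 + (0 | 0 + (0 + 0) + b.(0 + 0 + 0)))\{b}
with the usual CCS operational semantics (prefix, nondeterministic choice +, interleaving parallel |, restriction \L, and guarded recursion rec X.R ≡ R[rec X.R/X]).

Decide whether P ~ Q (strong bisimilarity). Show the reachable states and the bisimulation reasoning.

YES

P's transition system — 3 states:
  s0 = (b.0 + 0 | 0 + a.a.0 + (0 | 0 + (0 + 0) + b.(0 + 0)))\{b} | ··a··> s1
  s1 = (a.0)\{b} | ··a··> s2
  s2 = 0\{b} | ∅
Q's transition system — 3 states:
  t0 = (b.0 + 0 | 0 + a.a.0 + (0 | 0 + (0 + 0) + b.(0 + 0 + 0)))\{b} | ··a··> t1
  t1 = (a.0)\{b} | ··a··> t2
  t2 = 0\{b} | ∅
Coarsest stable partition (strong bisimilarity classes):
  B0 = {s0, t0}
  B1 = {s1, t1}
  B2 = {s2, t2}
s0 ∈ B0, t0 ∈ B0 → same block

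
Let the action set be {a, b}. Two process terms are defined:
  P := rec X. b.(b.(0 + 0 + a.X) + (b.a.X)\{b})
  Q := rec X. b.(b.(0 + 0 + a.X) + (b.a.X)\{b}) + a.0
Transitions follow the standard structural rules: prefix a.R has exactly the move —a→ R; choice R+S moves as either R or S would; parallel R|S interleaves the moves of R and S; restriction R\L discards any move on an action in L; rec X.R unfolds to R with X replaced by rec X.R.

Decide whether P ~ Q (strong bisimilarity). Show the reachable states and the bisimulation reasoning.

P ≁ Q

P's transition system — 3 states:
  u0 = rec X. b.(b.(0 + 0 + a.X) + (b.a.X)\{b}) | --b--▸ u1
  u1 = b.(0 + 0 + a.(rec X. b.(b.(0 + 0 + a.X) + (b.a.X)\{b}))) + (b.a.(rec X. b.(b.(0 + 0 + a.X) + (b.a.X)\{b})))\{b} | --b--▸ u2
  u2 = 0 + 0 + a.(rec X. b.(b.(0 + 0 + a.X) + (b.a.X)\{b})) | --a--▸ u0
Q's transition system — 4 states:
  v0 = rec X. b.(b.(0 + 0 + a.X) + (b.a.X)\{b}) + a.0 | --a--▸ v1, --b--▸ v2
  v1 = 0 | deadlocked
  v2 = b.(0 + 0 + a.(rec X. b.(b.(0 + 0 + a.X) + (b.a.X)\{b}) + a.0)) + (b.a.(rec X. b.(b.(0 + 0 + a.X) + (b.a.X)\{b}) + a.0))\{b} | --b--▸ v3
  v3 = 0 + 0 + a.(rec X. b.(b.(0 + 0 + a.X) + (b.a.X)\{b}) + a.0) | --a--▸ v0
Coarsest stable partition (strong bisimilarity classes):
  B0 = {u0}
  B1 = {u1}
  B2 = {u2}
  B3 = {v0}
  B4 = {v1}
  B5 = {v2}
  B6 = {v3}
u0 ∈ B0, v0 ∈ B3 → different blocks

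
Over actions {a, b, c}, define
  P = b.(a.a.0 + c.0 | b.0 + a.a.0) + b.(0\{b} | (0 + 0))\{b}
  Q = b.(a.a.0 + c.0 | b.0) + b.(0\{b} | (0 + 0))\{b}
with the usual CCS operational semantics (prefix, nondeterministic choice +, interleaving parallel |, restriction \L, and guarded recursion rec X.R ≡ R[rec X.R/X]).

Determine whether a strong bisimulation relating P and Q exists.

bisimilar

P's transition system — 8 states:
  m0 = b.(a.a.0 + c.0 | b.0 + a.a.0) + b.(0\{b} | (0 + 0))\{b} ⊢ —b→ m1, —b→ m2
  m1 = (0\{b} | (0 + 0))\{b} ⊢ ·
  m2 = a.a.0 + c.0 | b.0 + a.a.0 ⊢ —a→ m3, —b→ m4, —c→ m5
  m3 = a.0 ⊢ —a→ m6
  m4 = c.0 | 0 ⊢ —c→ m7
  m5 = 0 | b.0 ⊢ —b→ m7
  m6 = 0 ⊢ ·
  m7 = 0 | 0 ⊢ ·
Q's transition system — 8 states:
  n0 = b.(a.a.0 + c.0 | b.0) + b.(0\{b} | (0 + 0))\{b} ⊢ —b→ n1, —b→ n2
  n1 = (0\{b} | (0 + 0))\{b} ⊢ ·
  n2 = a.a.0 + c.0 | b.0 ⊢ —a→ n3, —b→ n4, —c→ n5
  n3 = a.0 ⊢ —a→ n6
  n4 = c.0 | 0 ⊢ —c→ n7
  n5 = 0 | b.0 ⊢ —b→ n7
  n6 = 0 ⊢ ·
  n7 = 0 | 0 ⊢ ·
Coarsest stable partition (strong bisimilarity classes):
  B0 = {m0, n0}
  B1 = {m1, m6, m7, n1, n6, n7}
  B2 = {m2, n2}
  B3 = {m5, n5}
  B4 = {m4, n4}
  B5 = {m3, n3}
m0 ∈ B0, n0 ∈ B0 → same block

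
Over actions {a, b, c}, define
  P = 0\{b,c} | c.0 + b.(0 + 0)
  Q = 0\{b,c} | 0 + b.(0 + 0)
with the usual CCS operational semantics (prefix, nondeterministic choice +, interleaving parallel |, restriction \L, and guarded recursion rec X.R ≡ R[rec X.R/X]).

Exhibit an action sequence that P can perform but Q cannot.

c

LTS(P): 3 reachable states
  s0 = 0\{b,c} | c.0 + b.(0 + 0) → ··b··> s1, ··c··> s2
  s1 = 0 + 0 → stopped
  s2 = 0\{b,c} | 0 → stopped
LTS(Q): 2 reachable states
  t0 = 0\{b,c} | 0 + b.(0 + 0) → ··b··> t1
  t1 = 0 + 0 → stopped
Executing c from P (initial set {s0}):
  after c @ step 1: {s2}
  ✓ P
Executing c from Q (initial set {t0}):
  after c @ step 1: ∅  — Q cannot continue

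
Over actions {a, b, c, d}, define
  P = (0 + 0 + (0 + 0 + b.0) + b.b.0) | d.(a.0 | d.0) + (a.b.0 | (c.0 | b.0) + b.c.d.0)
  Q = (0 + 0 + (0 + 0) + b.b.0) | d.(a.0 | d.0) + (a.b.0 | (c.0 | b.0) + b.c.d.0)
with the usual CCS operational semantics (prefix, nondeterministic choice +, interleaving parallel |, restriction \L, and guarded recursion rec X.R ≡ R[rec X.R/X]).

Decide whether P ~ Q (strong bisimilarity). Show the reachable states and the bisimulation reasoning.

Reachable graph of P (27 states):
  s0 = (0 + 0 + (0 + 0 + b.0) + b.b.0) | d.(a.0 | d.0) + (a.b.0 | (c.0 | b.0) + b.c.d.0) ⊢ ··a··> s1, ··b··> s2, ··b··> s3, ··b··> s4, ··b··> s5, ··c··> s6, ··d··> s7
  s1 = b.0 | (c.0 | b.0) ⊢ ··b··> s8, ··b··> s9, ··c··> s10
  s2 = 0 | d.(a.0 | d.0) ⊢ ··d··> s11
  s3 = a.b.0 | (c.0 | 0) ⊢ ··a··> s9, ··c··> s12
  s4 = b.0 | d.(a.0 | d.0) ⊢ ··b··> s2, ··d··> s13
  s5 = c.d.0 ⊢ ··c··> s14
  s6 = a.b.0 | (0 | b.0) ⊢ ··a··> s10, ··b··> s12
  s7 = (0 + 0 + (0 + 0 + b.0) + b.b.0) | (a.0 | d.0) ⊢ ··a··> s15, ··b··> s11, ··b··> s13, ··d··> s16
  s8 = 0 | (c.0 | b.0) ⊢ ··b··> s17, ··c··> s18
  s9 = b.0 | (c.0 | 0) ⊢ ··b··> s17, ··c··> s19
  s10 = b.0 | (0 | b.0) ⊢ ··b··> s18, ··b··> s19
  s11 = 0 | (a.0 | d.0) ⊢ ··a··> s20, ··d··> s21
  s12 = a.b.0 | (0 | 0) ⊢ ··a··> s19
  s13 = b.0 | (a.0 | d.0) ⊢ ··a··> s22, ··b··> s11, ··d··> s23
  s14 = d.0 ⊢ ··d··> s24
  s15 = (0 + 0 + (0 + 0 + b.0) + b.b.0) | (0 | d.0) ⊢ ··b··> s20, ··b··> s22, ··d··> s25
  s16 = (0 + 0 + (0 + 0 + b.0) + b.b.0) | (a.0 | 0) ⊢ ··a··> s25, ··b··> s21, ··b··> s23
  s17 = 0 | (c.0 | 0) ⊢ ··c··> s26
  s18 = 0 | (0 | b.0) ⊢ ··b··> s26
  s19 = b.0 | (0 | 0) ⊢ ··b··> s26
  s20 = 0 | (0 | d.0) ⊢ ··d··> s26
  s21 = 0 | (a.0 | 0) ⊢ ··a··> s26
  s22 = b.0 | (0 | d.0) ⊢ ··b··> s20, ··d··> s19
  s23 = b.0 | (a.0 | 0) ⊢ ··a··> s19, ··b··> s21
  s24 = 0 ⊢ deadlocked
  s25 = (0 + 0 + (0 + 0 + b.0) + b.b.0) | (0 | 0) ⊢ ··b··> s19, ··b··> s26
  s26 = 0 | (0 | 0) ⊢ deadlocked
Reachable graph of Q (27 states):
  t0 = (0 + 0 + (0 + 0) + b.b.0) | d.(a.0 | d.0) + (a.b.0 | (c.0 | b.0) + b.c.d.0) ⊢ ··a··> t1, ··b··> t2, ··b··> t3, ··b··> t4, ··c··> t5, ··d··> t6
  t1 = b.0 | (c.0 | b.0) ⊢ ··b··> t7, ··b··> t8, ··c··> t9
  t2 = a.b.0 | (c.0 | 0) ⊢ ··a··> t8, ··c··> t10
  t3 = b.0 | d.(a.0 | d.0) ⊢ ··b··> t11, ··d··> t12
  t4 = c.d.0 ⊢ ··c··> t13
  t5 = a.b.0 | (0 | b.0) ⊢ ··a··> t9, ··b··> t10
  t6 = (0 + 0 + (0 + 0) + b.b.0) | (a.0 | d.0) ⊢ ··a··> t14, ··b··> t12, ··d··> t15
  t7 = 0 | (c.0 | b.0) ⊢ ··b··> t16, ··c··> t17
  t8 = b.0 | (c.0 | 0) ⊢ ··b··> t16, ··c··> t18
  t9 = b.0 | (0 | b.0) ⊢ ··b··> t17, ··b··> t18
  t10 = a.b.0 | (0 | 0) ⊢ ··a··> t18
  t11 = 0 | d.(a.0 | d.0) ⊢ ··d··> t19
  t12 = b.0 | (a.0 | d.0) ⊢ ··a··> t20, ··b··> t19, ··d··> t21
  t13 = d.0 ⊢ ··d··> t22
  t14 = (0 + 0 + (0 + 0) + b.b.0) | (0 | d.0) ⊢ ··b··> t20, ··d··> t23
  t15 = (0 + 0 + (0 + 0) + b.b.0) | (a.0 | 0) ⊢ ··a··> t23, ··b··> t21
  t16 = 0 | (c.0 | 0) ⊢ ··c··> t24
  t17 = 0 | (0 | b.0) ⊢ ··b··> t24
  t18 = b.0 | (0 | 0) ⊢ ··b··> t24
  t19 = 0 | (a.0 | d.0) ⊢ ··a··> t25, ··d··> t26
  t20 = b.0 | (0 | d.0) ⊢ ··b··> t25, ··d··> t18
  t21 = b.0 | (a.0 | 0) ⊢ ··a··> t18, ··b··> t26
  t22 = 0 ⊢ deadlocked
  t23 = (0 + 0 + (0 + 0) + b.b.0) | (0 | 0) ⊢ ··b··> t18
  t24 = 0 | (0 | 0) ⊢ deadlocked
  t25 = 0 | (0 | d.0) ⊢ ··d··> t24
  t26 = 0 | (a.0 | 0) ⊢ ··a··> t24
Partition-refinement fixed point:
  B0 = {s0}
  B1 = {s1, t1}
  B2 = {s10, t23, t9}
  B3 = {s18, s19, t17, t18}
  B4 = {s24, s26, t22, t24}
  B5 = {s8, s9, t7, t8}
  B6 = {s17, t16}
  B7 = {s5, t4}
  B8 = {s14, s20, t13, t25}
  B9 = {s3, t2}
  B10 = {s12, t10}
  B11 = {s2, t11}
  B12 = {s11, t19}
  B13 = {s21, t26}
  B14 = {s6, t5}
  B15 = {s7}
  B16 = {s13, t12}
  B17 = {s22, t20}
  B18 = {s23, t21}
  B19 = {s15}
  B20 = {s25}
  B21 = {s16}
  B22 = {s4, t3}
  B23 = {t0}
  B24 = {t6}
  B25 = {t15}
  B26 = {t14}
s0 ∈ B0, t0 ∈ B23 → different blocks

not bisimilar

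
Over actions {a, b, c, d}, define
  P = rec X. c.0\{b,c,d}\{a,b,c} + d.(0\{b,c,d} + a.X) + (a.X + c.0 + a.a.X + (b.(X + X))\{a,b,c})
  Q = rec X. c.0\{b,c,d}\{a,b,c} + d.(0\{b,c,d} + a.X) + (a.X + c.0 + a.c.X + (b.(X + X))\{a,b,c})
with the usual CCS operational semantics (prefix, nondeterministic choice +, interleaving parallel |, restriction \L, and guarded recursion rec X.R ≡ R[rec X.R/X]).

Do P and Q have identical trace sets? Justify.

LTS(P): 5 reachable states
  m0 = rec X. c.0\{b,c,d}\{a,b,c} + d.(0\{b,c,d} + a.X) + (a.X + c.0 + a.a.X + (b.(X + X))\{a,b,c}) :: =a=> m0, =a=> m1, =c=> m2, =c=> m3, =d=> m4
  m1 = a.(rec X. c.0\{b,c,d}\{a,b,c} + d.(0\{b,c,d} + a.X) + (a.X + c.0 + a.a.X + (b.(X + X))\{a,b,c})) :: =a=> m0
  m2 = 0 :: ∅
  m3 = 0\{b,c,d}\{a,b,c} :: ∅
  m4 = 0\{b,c,d} + a.(rec X. c.0\{b,c,d}\{a,b,c} + d.(0\{b,c,d} + a.X) + (a.X + c.0 + a.a.X + (b.(X + X))\{a,b,c})) :: =a=> m0
LTS(Q): 5 reachable states
  n0 = rec X. c.0\{b,c,d}\{a,b,c} + d.(0\{b,c,d} + a.X) + (a.X + c.0 + a.c.X + (b.(X + X))\{a,b,c}) :: =a=> n0, =a=> n1, =c=> n2, =c=> n3, =d=> n4
  n1 = c.(rec X. c.0\{b,c,d}\{a,b,c} + d.(0\{b,c,d} + a.X) + (a.X + c.0 + a.c.X + (b.(X + X))\{a,b,c})) :: =c=> n0
  n2 = 0 :: ∅
  n3 = 0\{b,c,d}\{a,b,c} :: ∅
  n4 = 0\{b,c,d} + a.(rec X. c.0\{b,c,d}\{a,b,c} + d.(0\{b,c,d} + a.X) + (a.X + c.0 + a.c.X + (b.(X + X))\{a,b,c})) :: =a=> n0
Trace ⟨aca⟩ through Q, begin at {n0}:
  step 1 (a): {n0, n1}
  step 2 (c): {n0, n2, n3}
  step 3 (a): {n0, n1}
  ✓ Q
Trace ⟨aca⟩ through P, begin at {m0}:
  step 1 (a): {m0, m1}
  step 2 (c): {m2, m3}
  step 3 (a): no successor for P

trace-distinct — witness ⟨aca⟩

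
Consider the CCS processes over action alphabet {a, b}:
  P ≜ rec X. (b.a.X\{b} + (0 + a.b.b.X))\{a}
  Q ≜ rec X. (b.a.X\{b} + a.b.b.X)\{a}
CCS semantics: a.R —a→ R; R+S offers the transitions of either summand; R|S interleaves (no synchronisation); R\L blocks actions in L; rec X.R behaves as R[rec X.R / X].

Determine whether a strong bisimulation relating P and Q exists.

LTS(P): 2 reachable states
  s0 = rec X. (b.a.X\{b} + (0 + a.b.b.X))\{a} → ··b··> s1
  s1 = (a.(rec X. (b.a.X\{b} + (0 + a.b.b.X))\{a})\{b})\{a} → ∅
LTS(Q): 2 reachable states
  t0 = rec X. (b.a.X\{b} + a.b.b.X)\{a} → ··b··> t1
  t1 = (a.(rec X. (b.a.X\{b} + a.b.b.X)\{a})\{b})\{a} → ∅
Partition-refinement fixed point:
  B0 = {s0, t0}
  B1 = {s1, t1}
s0 ∈ B0, t0 ∈ B0 → same block

bisimilar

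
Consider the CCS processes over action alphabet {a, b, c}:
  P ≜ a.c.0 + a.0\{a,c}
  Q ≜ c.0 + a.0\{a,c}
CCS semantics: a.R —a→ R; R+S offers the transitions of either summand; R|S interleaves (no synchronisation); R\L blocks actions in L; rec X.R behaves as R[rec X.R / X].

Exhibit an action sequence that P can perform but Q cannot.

P's transition system — 4 states:
  s0 = a.c.0 + a.0\{a,c} → -a-> s1, -a-> s2
  s1 = 0\{a,c} → ∅
  s2 = c.0 → -c-> s3
  s3 = 0 → ∅
Q's transition system — 3 states:
  t0 = c.0 + a.0\{a,c} → -a-> t1, -c-> t2
  t1 = 0\{a,c} → ∅
  t2 = 0 → ∅
Run σ = ⟨ac⟩ on P: start {s0}
  step 1 (a): {s1, s2}
  step 2 (c): {s3}
  ✓ P
Run σ = ⟨ac⟩ on Q: start {t0}
  step 1 (a): {t1}
  step 2 (c): ∅ (Q stuck)

ac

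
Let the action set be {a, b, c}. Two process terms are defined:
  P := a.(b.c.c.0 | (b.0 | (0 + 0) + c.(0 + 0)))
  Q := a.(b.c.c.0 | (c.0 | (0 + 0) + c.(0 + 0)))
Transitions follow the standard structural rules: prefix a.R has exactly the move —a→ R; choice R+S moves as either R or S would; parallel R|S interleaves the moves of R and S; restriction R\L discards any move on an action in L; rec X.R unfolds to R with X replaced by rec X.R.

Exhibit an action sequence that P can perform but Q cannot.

abb

P's transition system — 13 states:
  u0 = a.(b.c.c.0 | (b.0 | (0 + 0) + c.(0 + 0))) ⊢ ··a··> u1
  u1 = b.c.c.0 | (b.0 | (0 + 0) + c.(0 + 0)) ⊢ ··b··> u2, ··b··> u3, ··c··> u4
  u2 = b.c.c.0 | (0 | (0 + 0)) ⊢ ··b··> u5
  u3 = c.c.0 | (b.0 | (0 + 0) + c.(0 + 0)) ⊢ ··b··> u5, ··c··> u6, ··c··> u7
  u4 = b.c.c.0 | (0 + 0) ⊢ ··b··> u7
  u5 = c.c.0 | (0 | (0 + 0)) ⊢ ··c··> u8
  u6 = c.0 | (b.0 | (0 + 0) + c.(0 + 0)) ⊢ ··b··> u8, ··c··> u10, ··c··> u9
  u7 = c.c.0 | (0 + 0) ⊢ ··c··> u10
  u8 = c.0 | (0 | (0 + 0)) ⊢ ··c··> u11
  u9 = 0 | (b.0 | (0 + 0) + c.(0 + 0)) ⊢ ··b··> u11, ··c··> u12
  u10 = c.0 | (0 + 0) ⊢ ··c··> u12
  u11 = 0 | (0 | (0 + 0)) ⊢ deadlocked
  u12 = 0 | (0 + 0) ⊢ deadlocked
Q's transition system — 13 states:
  v0 = a.(b.c.c.0 | (c.0 | (0 + 0) + c.(0 + 0))) ⊢ ··a··> v1
  v1 = b.c.c.0 | (c.0 | (0 + 0) + c.(0 + 0)) ⊢ ··b··> v2, ··c··> v3, ··c··> v4
  v2 = c.c.0 | (c.0 | (0 + 0) + c.(0 + 0)) ⊢ ··c··> v5, ··c··> v6, ··c··> v7
  v3 = b.c.c.0 | (0 + 0) ⊢ ··b··> v6
  v4 = b.c.c.0 | (0 | (0 + 0)) ⊢ ··b··> v7
  v5 = c.0 | (c.0 | (0 + 0) + c.(0 + 0)) ⊢ ··c··> v10, ··c··> v8, ··c··> v9
  v6 = c.c.0 | (0 + 0) ⊢ ··c··> v9
  v7 = c.c.0 | (0 | (0 + 0)) ⊢ ··c··> v10
  v8 = 0 | (c.0 | (0 + 0) + c.(0 + 0)) ⊢ ··c··> v11, ··c··> v12
  v9 = c.0 | (0 + 0) ⊢ ··c··> v11
  v10 = c.0 | (0 | (0 + 0)) ⊢ ··c··> v12
  v11 = 0 | (0 + 0) ⊢ deadlocked
  v12 = 0 | (0 | (0 + 0)) ⊢ deadlocked
Executing abb from P (initial set {u0}):
  step 1 (a): {u1}
  step 2 (b): {u2, u3}
  step 3 (b): {u5}
  P completes σ.
Executing abb from Q (initial set {v0}):
  step 1 (a): {v1}
  step 2 (b): {v2}
  step 3 (b): no successor for Q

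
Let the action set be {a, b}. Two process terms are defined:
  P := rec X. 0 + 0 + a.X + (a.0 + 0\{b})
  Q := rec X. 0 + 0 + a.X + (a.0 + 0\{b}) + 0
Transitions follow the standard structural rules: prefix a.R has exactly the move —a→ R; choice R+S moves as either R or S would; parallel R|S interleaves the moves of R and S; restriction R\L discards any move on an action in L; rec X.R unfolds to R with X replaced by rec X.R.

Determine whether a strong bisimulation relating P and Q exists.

Reachable graph of P (2 states):
  p0 = rec X. 0 + 0 + a.X + (a.0 + 0\{b}) | ··a··> p0, ··a··> p1
  p1 = 0 | deadlocked
Reachable graph of Q (2 states):
  q0 = rec X. 0 + 0 + a.X + (a.0 + 0\{b}) + 0 | ··a··> q0, ··a··> q1
  q1 = 0 | deadlocked
Bisimilarity quotient blocks:
  B0 = {p0, q0}
  B1 = {p1, q1}
p0 ∈ B0, q0 ∈ B0 → same block

P ~ Q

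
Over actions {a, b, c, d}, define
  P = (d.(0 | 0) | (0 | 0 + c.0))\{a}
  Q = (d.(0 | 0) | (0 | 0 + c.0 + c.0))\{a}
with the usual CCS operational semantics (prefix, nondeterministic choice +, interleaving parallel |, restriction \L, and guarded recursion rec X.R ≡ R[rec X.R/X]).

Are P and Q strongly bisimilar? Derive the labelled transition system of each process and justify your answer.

Reachable graph of P (4 states):
  u0 = (d.(0 | 0) | (0 | 0 + c.0))\{a} ⊢ ··c··> u1, ··d··> u2
  u1 = (d.(0 | 0) | 0)\{a} ⊢ ··d··> u3
  u2 = (0 | 0 | (0 | 0 + c.0))\{a} ⊢ ··c··> u3
  u3 = (0 | 0 | 0)\{a} ⊢ (no moves)
Reachable graph of Q (4 states):
  v0 = (d.(0 | 0) | (0 | 0 + c.0 + c.0))\{a} ⊢ ··c··> v1, ··d··> v2
  v1 = (d.(0 | 0) | 0)\{a} ⊢ ··d··> v3
  v2 = (0 | 0 | (0 | 0 + c.0 + c.0))\{a} ⊢ ··c··> v3
  v3 = (0 | 0 | 0)\{a} ⊢ (no moves)
Bisimilarity quotient blocks:
  B0 = {u0, v0}
  B1 = {u2, v2}
  B2 = {u3, v3}
  B3 = {u1, v1}
u0 ∈ B0, v0 ∈ B0 → same block

P ~ Q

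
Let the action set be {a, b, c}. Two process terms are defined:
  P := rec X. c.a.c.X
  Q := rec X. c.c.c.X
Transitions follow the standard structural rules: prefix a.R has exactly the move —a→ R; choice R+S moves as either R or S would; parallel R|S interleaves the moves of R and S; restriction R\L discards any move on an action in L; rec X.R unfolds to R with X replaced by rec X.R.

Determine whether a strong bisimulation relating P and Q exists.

LTS(P): 3 reachable states
  u0 = rec X. c.a.c.X ⊢ ··c··> u1
  u1 = a.c.(rec X. c.a.c.X) ⊢ ··a··> u2
  u2 = c.(rec X. c.a.c.X) ⊢ ··c··> u0
LTS(Q): 3 reachable states
  v0 = rec X. c.c.c.X ⊢ ··c··> v1
  v1 = c.c.(rec X. c.c.c.X) ⊢ ··c··> v2
  v2 = c.(rec X. c.c.c.X) ⊢ ··c··> v0
Coarsest stable partition (strong bisimilarity classes):
  B0 = {u0}
  B1 = {u1}
  B2 = {u2}
  B3 = {v0, v1, v2}
u0 ∈ B0, v0 ∈ B3 → different blocks

NO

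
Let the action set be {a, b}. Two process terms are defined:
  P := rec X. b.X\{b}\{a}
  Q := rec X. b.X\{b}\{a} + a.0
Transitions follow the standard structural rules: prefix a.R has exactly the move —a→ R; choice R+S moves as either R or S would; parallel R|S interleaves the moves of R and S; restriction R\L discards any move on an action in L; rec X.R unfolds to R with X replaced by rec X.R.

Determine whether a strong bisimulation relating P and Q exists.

P's transition system — 2 states:
  p0 = rec X. b.X\{b}\{a} ⊢ --b--▸ p1
  p1 = (rec X. b.X\{b}\{a})\{b}\{a} ⊢ ·
Q's transition system — 3 states:
  q0 = rec X. b.X\{b}\{a} + a.0 ⊢ --a--▸ q1, --b--▸ q2
  q1 = 0 ⊢ ·
  q2 = (rec X. b.X\{b}\{a} + a.0)\{b}\{a} ⊢ ·
Partition-refinement fixed point:
  B0 = {p0}
  B1 = {p1, q1, q2}
  B2 = {q0}
p0 ∈ B0, q0 ∈ B2 → different blocks

P ≁ Q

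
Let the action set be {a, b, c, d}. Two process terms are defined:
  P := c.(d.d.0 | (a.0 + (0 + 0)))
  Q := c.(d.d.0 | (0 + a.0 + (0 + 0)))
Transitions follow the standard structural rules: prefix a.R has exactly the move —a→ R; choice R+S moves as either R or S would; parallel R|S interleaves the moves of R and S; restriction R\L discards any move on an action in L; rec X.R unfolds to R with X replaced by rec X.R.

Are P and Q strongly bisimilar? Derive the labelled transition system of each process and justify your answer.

P's transition system — 7 states:
  p0 = c.(d.d.0 | (a.0 + (0 + 0))) :: —c→ p1
  p1 = d.d.0 | (a.0 + (0 + 0)) :: —a→ p2, —d→ p3
  p2 = d.d.0 | 0 :: —d→ p4
  p3 = d.0 | (a.0 + (0 + 0)) :: —a→ p4, —d→ p5
  p4 = d.0 | 0 :: —d→ p6
  p5 = 0 | (a.0 + (0 + 0)) :: —a→ p6
  p6 = 0 | 0 :: ∅
Q's transition system — 7 states:
  q0 = c.(d.d.0 | (0 + a.0 + (0 + 0))) :: —c→ q1
  q1 = d.d.0 | (0 + a.0 + (0 + 0)) :: —a→ q2, —d→ q3
  q2 = d.d.0 | 0 :: —d→ q4
  q3 = d.0 | (0 + a.0 + (0 + 0)) :: —a→ q4, —d→ q5
  q4 = d.0 | 0 :: —d→ q6
  q5 = 0 | (0 + a.0 + (0 + 0)) :: —a→ q6
  q6 = 0 | 0 :: ∅
Bisimilarity quotient blocks:
  B0 = {p0, q0}
  B1 = {p1, q1}
  B2 = {p2, q2}
  B3 = {p4, q4}
  B4 = {p6, q6}
  B5 = {p3, q3}
  B6 = {p5, q5}
p0 ∈ B0, q0 ∈ B0 → same block

bisimilar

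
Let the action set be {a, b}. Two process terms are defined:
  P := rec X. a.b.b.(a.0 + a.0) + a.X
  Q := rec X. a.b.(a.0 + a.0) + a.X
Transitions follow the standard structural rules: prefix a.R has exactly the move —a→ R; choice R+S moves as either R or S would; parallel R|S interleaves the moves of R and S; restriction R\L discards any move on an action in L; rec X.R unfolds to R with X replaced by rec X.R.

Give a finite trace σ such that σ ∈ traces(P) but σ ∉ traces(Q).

LTS(P): 5 reachable states
  m0 = rec X. a.b.b.(a.0 + a.0) + a.X :: ··a··> m0, ··a··> m1
  m1 = b.b.(a.0 + a.0) :: ··b··> m2
  m2 = b.(a.0 + a.0) :: ··b··> m3
  m3 = a.0 + a.0 :: ··a··> m4
  m4 = 0 :: ·
LTS(Q): 4 reachable states
  n0 = rec X. a.b.(a.0 + a.0) + a.X :: ··a··> n0, ··a··> n1
  n1 = b.(a.0 + a.0) :: ··b··> n2
  n2 = a.0 + a.0 :: ··a··> n3
  n3 = 0 :: ·
Trace ⟨abb⟩ through P, begin at {m0}:
  [1] a ⇒ {m0, m1}
  [2] b ⇒ {m2}
  [3] b ⇒ {m3}
  P completes σ.
Trace ⟨abb⟩ through Q, begin at {n0}:
  [1] a ⇒ {n0, n1}
  [2] b ⇒ {n2}
  [3] b ⇒ ∅ (Q stuck)

abb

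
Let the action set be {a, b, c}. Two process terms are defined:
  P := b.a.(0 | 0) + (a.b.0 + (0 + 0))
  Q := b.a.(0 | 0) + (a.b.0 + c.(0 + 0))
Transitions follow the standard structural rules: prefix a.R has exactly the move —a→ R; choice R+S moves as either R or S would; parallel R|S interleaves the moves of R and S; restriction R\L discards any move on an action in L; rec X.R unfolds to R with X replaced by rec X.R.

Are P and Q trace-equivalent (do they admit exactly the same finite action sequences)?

traces(P) ≠ traces(Q) — witness ⟨c⟩

Reachable graph of P (5 states):
  p0 = b.a.(0 | 0) + (a.b.0 + (0 + 0)) | -a-> p1, -b-> p2
  p1 = b.0 | -b-> p3
  p2 = a.(0 | 0) | -a-> p4
  p3 = 0 | ·
  p4 = 0 | 0 | ·
Reachable graph of Q (6 states):
  q0 = b.a.(0 | 0) + (a.b.0 + c.(0 + 0)) | -a-> q1, -b-> q2, -c-> q3
  q1 = b.0 | -b-> q4
  q2 = a.(0 | 0) | -a-> q5
  q3 = 0 + 0 | ·
  q4 = 0 | ·
  q5 = 0 | 0 | ·
Run σ = ⟨c⟩ on Q: start {q0}
  step 1 (c): {q3}
  Q completes σ.
Run σ = ⟨c⟩ on P: start {p0}
  step 1 (c): ∅  — P cannot continue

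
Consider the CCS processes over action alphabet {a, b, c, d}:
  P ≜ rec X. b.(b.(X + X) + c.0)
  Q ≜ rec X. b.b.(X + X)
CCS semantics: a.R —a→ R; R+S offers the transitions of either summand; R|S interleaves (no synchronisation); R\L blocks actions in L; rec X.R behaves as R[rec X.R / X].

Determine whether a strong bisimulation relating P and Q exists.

P's transition system — 4 states:
  s0 = rec X. b.(b.(X + X) + c.0) → -b-> s1
  s1 = b.((rec X. b.(b.(X + X) + c.0)) + (rec X. b.(b.(X + X) + c.0))) + c.0 → -b-> s2, -c-> s3
  s2 = (rec X. b.(b.(X + X) + c.0)) + (rec X. b.(b.(X + X) + c.0)) → -b-> s1
  s3 = 0 → (no moves)
Q's transition system — 3 states:
  t0 = rec X. b.b.(X + X) → -b-> t1
  t1 = b.((rec X. b.b.(X + X)) + (rec X. b.b.(X + X))) → -b-> t2
  t2 = (rec X. b.b.(X + X)) + (rec X. b.b.(X + X)) → -b-> t1
Bisimilarity quotient blocks:
  B0 = {s0, s2}
  B1 = {s1}
  B2 = {s3}
  B3 = {t0, t1, t2}
s0 ∈ B0, t0 ∈ B3 → different blocks

P ≁ Q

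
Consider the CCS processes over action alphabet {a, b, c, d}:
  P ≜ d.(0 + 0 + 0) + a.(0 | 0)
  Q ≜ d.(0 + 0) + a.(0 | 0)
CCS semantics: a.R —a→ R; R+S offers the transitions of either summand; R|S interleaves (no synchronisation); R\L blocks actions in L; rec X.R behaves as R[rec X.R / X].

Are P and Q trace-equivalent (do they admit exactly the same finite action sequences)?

LTS(P): 3 reachable states
  s0 = d.(0 + 0 + 0) + a.(0 | 0) has moves =a=> s1, =d=> s2
  s1 = 0 | 0 has moves (no moves)
  s2 = 0 + 0 + 0 has moves (no moves)
LTS(Q): 3 reachable states
  t0 = d.(0 + 0) + a.(0 | 0) has moves =a=> t1, =d=> t2
  t1 = 0 | 0 has moves (no moves)
  t2 = 0 + 0 has moves (no moves)
Bisimilarity quotient blocks:
  B0 = {s0, t0}
  B1 = {s1, s2, t1, t2}
s0 ∈ B0, t0 ∈ B0 → same block
Bisimilar ⇒ trace-equivalent.

YES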